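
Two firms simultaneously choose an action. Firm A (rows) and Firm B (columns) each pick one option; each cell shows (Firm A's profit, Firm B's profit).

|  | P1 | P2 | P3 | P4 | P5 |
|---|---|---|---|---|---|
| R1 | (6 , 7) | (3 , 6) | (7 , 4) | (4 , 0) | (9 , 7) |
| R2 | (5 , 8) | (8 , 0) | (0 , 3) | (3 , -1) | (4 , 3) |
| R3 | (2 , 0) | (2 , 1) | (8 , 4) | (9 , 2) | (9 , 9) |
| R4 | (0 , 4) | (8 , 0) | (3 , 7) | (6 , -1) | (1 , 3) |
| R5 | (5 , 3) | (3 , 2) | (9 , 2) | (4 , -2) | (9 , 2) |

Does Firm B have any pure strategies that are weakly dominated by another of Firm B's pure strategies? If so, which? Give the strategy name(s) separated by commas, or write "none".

P1 is not dominated — it holds its own against P2 at R1 (7>6); P3 at R1 (7>4); P4 at R1 (7>0); P5 at R2 (8>3).
P5 weakly dominates P2 — R1: 7>6, R2: 3>0, R3: 9>1, R4: 3>0, R5: 2=2.
P3: no other strategy beats it everywhere (P1 at R3 (4>0); P2 at R2 (3>0); P4 at R1 (4>0); P5 at R4 (7>3)).
P3 weakly dominates P4 — R1: 4>0, R2: 3>-1, R3: 4>2, R4: 7>-1, R5: 2>-2.
P5 is not dominated — it holds its own against P1 at R3 (9>0); P2 at R1 (7>6); P3 at R1 (7>4); P4 at R1 (7>0).

P2, P4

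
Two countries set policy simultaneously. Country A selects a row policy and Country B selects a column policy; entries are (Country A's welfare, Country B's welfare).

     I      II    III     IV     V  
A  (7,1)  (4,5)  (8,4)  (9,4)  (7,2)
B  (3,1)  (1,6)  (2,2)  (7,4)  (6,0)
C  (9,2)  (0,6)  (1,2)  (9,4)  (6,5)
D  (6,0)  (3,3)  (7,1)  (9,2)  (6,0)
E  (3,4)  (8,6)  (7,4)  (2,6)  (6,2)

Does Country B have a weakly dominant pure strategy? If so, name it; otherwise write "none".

II vs I: A: 5>1, B: 6>1, C: 6>2, D: 3>0, E: 6>4.
II vs III: A: 5>4, B: 6>2, C: 6>2, D: 3>1, E: 6>4.
II vs IV: A: 5>4, B: 6>4, C: 6>4, D: 3>2, E: 6=6.
II vs V: A: 5>2, B: 6>0, C: 6>5, D: 3>0, E: 6>2.
II is at least as good as every other strategy against every opponent action, so it is weakly dominant.

II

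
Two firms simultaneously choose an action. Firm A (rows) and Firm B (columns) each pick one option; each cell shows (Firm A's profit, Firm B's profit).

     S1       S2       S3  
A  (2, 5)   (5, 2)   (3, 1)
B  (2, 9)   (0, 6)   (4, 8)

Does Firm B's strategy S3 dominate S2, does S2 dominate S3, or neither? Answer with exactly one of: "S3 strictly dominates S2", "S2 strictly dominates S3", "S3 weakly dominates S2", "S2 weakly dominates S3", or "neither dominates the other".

Compare S3 to S2 across each opponent action: A: 1<2, B: 8>6.
S3 does better at B but worse at A; neither strategy dominates the other.

neither dominates the other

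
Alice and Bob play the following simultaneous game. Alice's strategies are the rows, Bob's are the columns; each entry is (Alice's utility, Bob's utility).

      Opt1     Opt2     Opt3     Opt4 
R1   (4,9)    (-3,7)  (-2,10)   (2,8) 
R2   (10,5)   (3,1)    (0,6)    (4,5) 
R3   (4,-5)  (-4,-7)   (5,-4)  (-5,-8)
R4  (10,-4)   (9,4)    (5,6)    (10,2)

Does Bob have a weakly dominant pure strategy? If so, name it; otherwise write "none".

Opt3

Opt3 vs Opt1: R1: 10>9, R2: 6>5, R3: -4>-5, R4: 6>-4.
Opt3 vs Opt2: R1: 10>7, R2: 6>1, R3: -4>-7, R4: 6>4.
Opt3 vs Opt4: R1: 10>8, R2: 6>5, R3: -4>-8, R4: 6>2.
Opt3 is at least as good as every other strategy against every opponent action, so it is weakly dominant.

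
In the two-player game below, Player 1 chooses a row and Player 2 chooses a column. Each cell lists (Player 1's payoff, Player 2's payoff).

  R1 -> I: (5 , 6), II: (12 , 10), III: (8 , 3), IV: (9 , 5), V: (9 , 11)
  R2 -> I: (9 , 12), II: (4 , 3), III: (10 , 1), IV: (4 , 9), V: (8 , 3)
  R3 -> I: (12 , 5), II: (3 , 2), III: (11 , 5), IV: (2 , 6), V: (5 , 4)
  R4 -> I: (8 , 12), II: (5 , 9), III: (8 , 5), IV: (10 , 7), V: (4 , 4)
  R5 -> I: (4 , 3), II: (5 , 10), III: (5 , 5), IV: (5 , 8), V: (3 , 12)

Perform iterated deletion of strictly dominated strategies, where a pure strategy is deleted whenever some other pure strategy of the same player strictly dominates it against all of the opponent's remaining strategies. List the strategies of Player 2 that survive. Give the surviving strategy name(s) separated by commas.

I, II, IV, V

For Player 1, R1 strictly dominates R5 on the remaining columns (I: 5>4, II: 12>5, III: 8>5, IV: 9>5, V: 9>3); eliminate R5.
Player 2's strategy III is strictly dominated by IV (R1: 5>3, R2: 9>1, R3: 6>5, R4: 7>5) and is removed.
Among the remaining strategies, none is strictly dominated by another pure strategy of the same player, so the elimination stops.
Surviving strategies — Player 1: {R1, R2, R3, R4}; Player 2: {I, II, IV, V}.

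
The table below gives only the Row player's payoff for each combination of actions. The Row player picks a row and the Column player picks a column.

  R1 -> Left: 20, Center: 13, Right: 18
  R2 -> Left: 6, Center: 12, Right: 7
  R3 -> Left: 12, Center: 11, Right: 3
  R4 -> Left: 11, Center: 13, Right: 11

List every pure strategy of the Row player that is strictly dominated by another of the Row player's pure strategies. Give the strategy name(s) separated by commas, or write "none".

R1 is not dominated — it holds its own against R2 at Left (20>6); R3 at Left (20>12); R4 at Left (20>11).
R2 is strictly dominated by R1 (Left: 20>6, Center: 13>12, Right: 18>7).
R3: dominated, since R1 does at least as well everywhere (Left: 20>12, Center: 13>11, Right: 18>3).
Nothing dominates R4: R1 at Center (13=13); R2 at Left (11>6); R3 at Center (13>11).

R2, R3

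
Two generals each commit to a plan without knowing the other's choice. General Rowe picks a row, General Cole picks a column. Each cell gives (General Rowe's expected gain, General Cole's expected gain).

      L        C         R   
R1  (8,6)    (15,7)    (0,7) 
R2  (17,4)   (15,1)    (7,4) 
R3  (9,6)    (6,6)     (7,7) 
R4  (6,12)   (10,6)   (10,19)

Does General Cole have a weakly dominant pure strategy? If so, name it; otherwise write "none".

R

R vs L: R1: 7>6, R2: 4=4, R3: 7>6, R4: 19>12.
R vs C: R1: 7=7, R2: 4>1, R3: 7>6, R4: 19>6.
R is at least as good as every other strategy against every opponent action, so it is weakly dominant.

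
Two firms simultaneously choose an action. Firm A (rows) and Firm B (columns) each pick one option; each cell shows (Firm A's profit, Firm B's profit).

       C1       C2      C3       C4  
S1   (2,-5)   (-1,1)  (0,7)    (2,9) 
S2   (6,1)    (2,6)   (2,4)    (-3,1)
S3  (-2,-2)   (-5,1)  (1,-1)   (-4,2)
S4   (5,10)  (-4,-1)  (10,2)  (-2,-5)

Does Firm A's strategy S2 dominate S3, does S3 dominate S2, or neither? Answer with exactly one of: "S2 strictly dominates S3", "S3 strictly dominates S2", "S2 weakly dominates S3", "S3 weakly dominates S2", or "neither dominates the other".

Compare S2 to S3 across each opponent action: C1: 6>-2, C2: 2>-5, C3: 2>1, C4: -3>-4.
Every comparison favours S2, so S2 strictly dominates S3.

S2 strictly dominates S3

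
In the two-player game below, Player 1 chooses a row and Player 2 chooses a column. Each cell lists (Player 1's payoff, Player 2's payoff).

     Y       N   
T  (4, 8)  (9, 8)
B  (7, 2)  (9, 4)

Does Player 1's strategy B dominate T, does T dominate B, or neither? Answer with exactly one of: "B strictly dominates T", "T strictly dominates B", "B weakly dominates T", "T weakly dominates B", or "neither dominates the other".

B weakly dominates T

Compare B to T across each opponent action: Y: 7>4, N: 9=9.
B is at least as good everywhere and strictly better somewhere (tied only at N), so B weakly but not strictly dominates T.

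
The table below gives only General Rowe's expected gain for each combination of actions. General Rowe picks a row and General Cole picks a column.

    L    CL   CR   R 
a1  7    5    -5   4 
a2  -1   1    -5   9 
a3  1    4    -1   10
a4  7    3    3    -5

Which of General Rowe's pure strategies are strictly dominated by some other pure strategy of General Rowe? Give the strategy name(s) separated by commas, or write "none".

a2

a1 is not dominated — it holds its own against a2 at L (7>-1); a3 at L (7>1); a4 at L (7=7).
a2: dominated, since a3 does at least as well everywhere (L: 1>-1, CL: 4>1, CR: -1>-5, R: 10>9).
a3 is not dominated — it holds its own against a1 at CR (-1>-5); a2 at L (1>-1); a4 at CL (4>3).
a4: no other strategy beats it everywhere (a1 at L (7=7); a2 at L (7>-1); a3 at L (7>1)).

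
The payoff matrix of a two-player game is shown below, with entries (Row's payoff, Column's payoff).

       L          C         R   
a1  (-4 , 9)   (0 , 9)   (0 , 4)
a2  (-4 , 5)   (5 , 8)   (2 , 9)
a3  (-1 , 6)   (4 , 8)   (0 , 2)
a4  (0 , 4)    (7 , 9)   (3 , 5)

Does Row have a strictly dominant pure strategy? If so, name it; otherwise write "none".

a4 vs a1: L: 0>-4, C: 7>0, R: 3>0.
a4 vs a2: L: 0>-4, C: 7>5, R: 3>2.
a4 vs a3: L: 0>-1, C: 7>4, R: 3>0.
a4 strictly beats every other strategy against every opponent action, so it is strictly dominant.

a4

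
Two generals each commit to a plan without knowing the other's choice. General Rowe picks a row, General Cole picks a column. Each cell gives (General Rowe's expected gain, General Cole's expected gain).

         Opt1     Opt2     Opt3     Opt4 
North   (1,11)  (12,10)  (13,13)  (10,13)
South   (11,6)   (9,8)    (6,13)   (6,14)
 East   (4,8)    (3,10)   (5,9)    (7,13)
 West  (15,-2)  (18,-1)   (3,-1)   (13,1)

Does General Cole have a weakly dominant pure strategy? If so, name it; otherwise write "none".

Opt4

Opt4 vs Opt1: North: 13>11, South: 14>6, East: 13>8, West: 1>-2.
Opt4 vs Opt2: North: 13>10, South: 14>8, East: 13>10, West: 1>-1.
Opt4 vs Opt3: North: 13=13, South: 14>13, East: 13>9, West: 1>-1.
Opt4 is at least as good as every other strategy against every opponent action, so it is weakly dominant.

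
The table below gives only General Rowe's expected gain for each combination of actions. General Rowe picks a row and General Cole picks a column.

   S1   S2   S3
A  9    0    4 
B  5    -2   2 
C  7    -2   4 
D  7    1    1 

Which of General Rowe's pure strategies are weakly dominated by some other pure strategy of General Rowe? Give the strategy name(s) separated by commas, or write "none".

B, C

A: no other strategy beats it everywhere (B at S1 (9>5); C at S1 (9>7); D at S1 (9>7)).
A weakly dominates B — S1: 9>5, S2: 0>-2, S3: 4>2.
A weakly dominates C — S1: 9>7, S2: 0>-2, S3: 4=4.
D is not dominated — it holds its own against A at S2 (1>0); B at S1 (7>5); C at S2 (1>-2).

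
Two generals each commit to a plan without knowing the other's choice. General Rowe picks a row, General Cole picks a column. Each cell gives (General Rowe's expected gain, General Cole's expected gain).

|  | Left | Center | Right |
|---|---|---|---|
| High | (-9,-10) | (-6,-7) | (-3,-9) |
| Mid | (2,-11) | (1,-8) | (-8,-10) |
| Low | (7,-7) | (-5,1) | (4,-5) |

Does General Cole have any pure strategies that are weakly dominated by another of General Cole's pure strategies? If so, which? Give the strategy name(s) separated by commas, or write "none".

Left, Right

Left: dominated, since Center does at least as well everywhere (High: -7>-10, Mid: -8>-11, Low: 1>-7).
Nothing dominates Center: Left at High (-7>-10); Right at High (-7>-9).
Center weakly dominates Right — High: -7>-9, Mid: -8>-10, Low: 1>-5.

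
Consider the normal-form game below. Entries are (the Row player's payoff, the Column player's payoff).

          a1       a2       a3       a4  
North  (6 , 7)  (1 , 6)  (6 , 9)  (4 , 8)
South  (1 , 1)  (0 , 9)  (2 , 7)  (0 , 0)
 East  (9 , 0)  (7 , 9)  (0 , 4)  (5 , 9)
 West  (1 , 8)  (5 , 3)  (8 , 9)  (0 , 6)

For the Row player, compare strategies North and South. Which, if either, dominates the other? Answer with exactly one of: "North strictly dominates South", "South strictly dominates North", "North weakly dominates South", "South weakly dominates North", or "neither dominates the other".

North's payoffs vs South's, by the Column player's action — a1: 6>1, a2: 1>0, a3: 6>2, a4: 4>0.
North gives a strictly higher payoff against each opponent action, so North strictly dominates South.

North strictly dominates South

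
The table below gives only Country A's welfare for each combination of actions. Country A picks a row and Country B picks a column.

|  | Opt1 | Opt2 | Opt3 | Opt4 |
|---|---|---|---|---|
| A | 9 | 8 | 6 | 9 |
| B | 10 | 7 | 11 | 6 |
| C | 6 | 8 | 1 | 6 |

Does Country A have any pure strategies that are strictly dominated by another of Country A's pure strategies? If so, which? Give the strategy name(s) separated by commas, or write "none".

none

A is not dominated — it holds its own against B at Opt2 (8>7); C at Opt1 (9>6).
Nothing dominates B: A at Opt1 (10>9); C at Opt1 (10>6).
C is not dominated — it holds its own against A at Opt2 (8=8); B at Opt2 (8>7).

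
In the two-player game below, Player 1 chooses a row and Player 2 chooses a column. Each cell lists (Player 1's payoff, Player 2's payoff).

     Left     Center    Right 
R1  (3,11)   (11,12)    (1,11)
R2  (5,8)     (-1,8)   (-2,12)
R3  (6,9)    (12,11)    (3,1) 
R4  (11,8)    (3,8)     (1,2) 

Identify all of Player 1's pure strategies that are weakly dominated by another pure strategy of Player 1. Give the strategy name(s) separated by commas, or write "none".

R1, R2

R1: dominated, since R3 does at least as well everywhere (Left: 6>3, Center: 12>11, Right: 3>1).
R2: dominated, since R3 does at least as well everywhere (Left: 6>5, Center: 12>-1, Right: 3>-2).
Nothing dominates R3: R1 at Left (6>3); R2 at Left (6>5); R4 at Center (12>3).
Nothing dominates R4: R1 at Left (11>3); R2 at Left (11>5); R3 at Left (11>6).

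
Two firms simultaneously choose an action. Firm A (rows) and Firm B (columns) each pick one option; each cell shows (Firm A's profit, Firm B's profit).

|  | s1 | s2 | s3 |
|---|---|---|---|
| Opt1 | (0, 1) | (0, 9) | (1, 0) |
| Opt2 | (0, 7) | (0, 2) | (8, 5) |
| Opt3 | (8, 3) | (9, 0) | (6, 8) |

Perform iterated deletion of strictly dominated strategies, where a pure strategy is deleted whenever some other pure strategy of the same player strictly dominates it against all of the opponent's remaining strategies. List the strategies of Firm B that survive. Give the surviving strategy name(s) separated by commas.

Row Opt1 is eliminated: Opt3 beats it against every remaining column (s1: 8>0, s2: 9>0, s3: 6>1).
Firm B's strategy s2 is strictly dominated by s1 (Opt2: 7>2, Opt3: 3>0) and is removed.
Among the remaining strategies, none is strictly dominated by another pure strategy of the same player, so the elimination stops.
Surviving strategies — Firm A: {Opt2, Opt3}; Firm B: {s1, s3}.

s1, s3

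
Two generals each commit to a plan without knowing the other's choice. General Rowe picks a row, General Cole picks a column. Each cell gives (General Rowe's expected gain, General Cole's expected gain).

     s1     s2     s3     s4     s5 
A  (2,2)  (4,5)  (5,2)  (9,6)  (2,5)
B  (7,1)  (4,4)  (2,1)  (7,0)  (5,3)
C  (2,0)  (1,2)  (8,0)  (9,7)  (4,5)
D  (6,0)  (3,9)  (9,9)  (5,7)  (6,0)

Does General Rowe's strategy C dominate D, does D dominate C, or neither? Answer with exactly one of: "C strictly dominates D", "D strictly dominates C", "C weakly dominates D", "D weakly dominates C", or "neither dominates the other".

neither dominates the other

Compare C to D across each choice by General Cole: s1: 2<6, s2: 1<3, s3: 8<9, s4: 9>5, s5: 4<6.
C does better at s4 but worse at s1, s2, s3, s5; neither strategy dominates the other.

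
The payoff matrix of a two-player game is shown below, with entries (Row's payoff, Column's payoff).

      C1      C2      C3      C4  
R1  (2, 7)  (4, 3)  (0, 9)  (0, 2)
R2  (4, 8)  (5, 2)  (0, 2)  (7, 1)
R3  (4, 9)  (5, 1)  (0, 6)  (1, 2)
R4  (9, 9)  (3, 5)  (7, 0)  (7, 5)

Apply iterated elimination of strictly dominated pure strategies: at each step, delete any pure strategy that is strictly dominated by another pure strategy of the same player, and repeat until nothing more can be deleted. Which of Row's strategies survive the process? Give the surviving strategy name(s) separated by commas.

Column C2 is eliminated: C1 beats it against every remaining row (R1: 7>3, R2: 8>2, R3: 9>1, R4: 9>5).
For Row, R4 strictly dominates R1 on the remaining columns (C1: 9>2, C3: 7>0, C4: 7>0); eliminate R1.
For Row, R4 strictly dominates R3 on the remaining columns (C1: 9>4, C3: 7>0, C4: 7>1); eliminate R3.
For Column, C1 strictly dominates C3 on the remaining rows (R2: 8>2, R4: 9>0); eliminate C3.
Column's strategy C4 is strictly dominated by C1 (R2: 8>1, R4: 9>5) and is removed.
Row's strategy R2 is strictly dominated by R4 (C1: 9>4) and is removed.
Among the remaining strategies, none is strictly dominated by another pure strategy of the same player, so the elimination stops.
Surviving strategies — Row: {R4}; Column: {C1}.

R4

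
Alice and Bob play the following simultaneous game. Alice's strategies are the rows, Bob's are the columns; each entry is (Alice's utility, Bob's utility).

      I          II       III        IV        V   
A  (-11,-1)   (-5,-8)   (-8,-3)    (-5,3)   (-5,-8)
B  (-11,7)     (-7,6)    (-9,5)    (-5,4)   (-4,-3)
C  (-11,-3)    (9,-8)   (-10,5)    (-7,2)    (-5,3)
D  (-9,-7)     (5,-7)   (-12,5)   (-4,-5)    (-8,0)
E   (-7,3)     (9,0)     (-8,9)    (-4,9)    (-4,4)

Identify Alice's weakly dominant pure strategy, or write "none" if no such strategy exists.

E

E vs A: I: -7>-11, II: 9>-5, III: -8=-8, IV: -4>-5, V: -4>-5.
E vs B: I: -7>-11, II: 9>-7, III: -8>-9, IV: -4>-5, V: -4=-4.
E vs C: I: -7>-11, II: 9=9, III: -8>-10, IV: -4>-7, V: -4>-5.
E vs D: I: -7>-9, II: 9>5, III: -8>-12, IV: -4=-4, V: -4>-8.
E is at least as good as every other strategy against every opponent action, so it is weakly dominant.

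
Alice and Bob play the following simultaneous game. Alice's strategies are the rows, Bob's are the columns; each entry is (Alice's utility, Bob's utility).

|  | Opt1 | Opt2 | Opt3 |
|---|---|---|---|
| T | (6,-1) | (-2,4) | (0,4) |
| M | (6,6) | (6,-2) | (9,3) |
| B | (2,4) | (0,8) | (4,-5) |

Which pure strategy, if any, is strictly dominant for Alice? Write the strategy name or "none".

T fails to dominate M at Opt1 (6=6).
M fails to dominate T at Opt1 (6=6).
B fails to dominate T at Opt1 (2<6).
No single strategy dominates all the others.

none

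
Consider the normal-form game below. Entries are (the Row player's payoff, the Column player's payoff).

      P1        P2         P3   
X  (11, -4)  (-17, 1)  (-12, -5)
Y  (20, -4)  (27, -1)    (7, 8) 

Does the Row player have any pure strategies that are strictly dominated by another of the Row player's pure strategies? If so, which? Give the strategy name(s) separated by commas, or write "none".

X: dominated, since Y does at least as well everywhere (P1: 20>11, P2: 27>-17, P3: 7>-12).
Nothing dominates Y: X at P1 (20>11).

X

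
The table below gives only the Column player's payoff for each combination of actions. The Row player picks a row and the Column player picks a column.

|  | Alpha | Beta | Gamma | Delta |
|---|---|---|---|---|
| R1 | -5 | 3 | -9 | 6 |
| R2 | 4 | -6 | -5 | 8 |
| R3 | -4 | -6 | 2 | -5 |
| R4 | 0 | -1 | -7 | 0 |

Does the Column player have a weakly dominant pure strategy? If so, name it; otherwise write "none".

none

Alpha fails to dominate Beta at R1 (-5<3).
Beta fails to dominate Alpha at R2 (-6<4).
Gamma fails to dominate Alpha at R1 (-9<-5).
Delta fails to dominate Alpha at R3 (-5<-4).
No single strategy dominates all the others.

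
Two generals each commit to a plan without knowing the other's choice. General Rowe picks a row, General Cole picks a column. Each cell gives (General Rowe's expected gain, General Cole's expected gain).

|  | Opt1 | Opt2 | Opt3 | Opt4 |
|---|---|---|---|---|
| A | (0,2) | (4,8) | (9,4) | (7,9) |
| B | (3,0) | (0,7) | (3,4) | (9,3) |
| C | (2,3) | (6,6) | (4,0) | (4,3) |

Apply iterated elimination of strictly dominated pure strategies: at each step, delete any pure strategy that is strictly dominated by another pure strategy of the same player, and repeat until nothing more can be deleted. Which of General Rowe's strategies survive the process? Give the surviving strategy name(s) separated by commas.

Column Opt1 is eliminated: Opt2 beats it against every remaining row (A: 8>2, B: 7>0, C: 6>3).
Column Opt3 is eliminated: Opt2 beats it against every remaining row (A: 8>4, B: 7>4, C: 6>0).
Among the remaining strategies, none is strictly dominated by another pure strategy of the same player, so the elimination stops.
Surviving strategies — General Rowe: {A, B, C}; General Cole: {Opt2, Opt4}.

A, B, C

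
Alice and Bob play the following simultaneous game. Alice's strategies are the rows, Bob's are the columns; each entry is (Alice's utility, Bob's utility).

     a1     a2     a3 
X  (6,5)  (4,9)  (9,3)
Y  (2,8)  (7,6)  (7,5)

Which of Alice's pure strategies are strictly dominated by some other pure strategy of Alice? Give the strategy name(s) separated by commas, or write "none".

none

X: no other strategy beats it everywhere (Y at a1 (6>2)).
Nothing dominates Y: X at a2 (7>4).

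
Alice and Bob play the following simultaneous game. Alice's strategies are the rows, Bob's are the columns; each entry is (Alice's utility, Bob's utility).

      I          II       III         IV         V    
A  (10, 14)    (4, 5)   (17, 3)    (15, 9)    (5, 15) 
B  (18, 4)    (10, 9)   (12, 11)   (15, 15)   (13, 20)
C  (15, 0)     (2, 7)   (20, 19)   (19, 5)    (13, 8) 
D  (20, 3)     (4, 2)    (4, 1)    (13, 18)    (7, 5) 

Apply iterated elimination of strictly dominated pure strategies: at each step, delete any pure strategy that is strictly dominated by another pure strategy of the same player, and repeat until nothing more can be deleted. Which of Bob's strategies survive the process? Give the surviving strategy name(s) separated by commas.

Column I is eliminated: V beats it against every remaining row (A: 15>14, B: 20>4, C: 8>0, D: 5>3).
For Alice, B strictly dominates D on the remaining columns (II: 10>4, III: 12>4, IV: 15>13, V: 13>7); eliminate D.
Bob's strategy II is strictly dominated by V (A: 15>5, B: 20>9, C: 8>7) and is removed.
Alice's strategy A is strictly dominated by C (III: 20>17, IV: 19>15, V: 13>5) and is removed.
Column IV is eliminated: V beats it against every remaining row (B: 20>15, C: 8>5).
Among the remaining strategies, none is strictly dominated by another pure strategy of the same player, so the elimination stops.
Surviving strategies — Alice: {B, C}; Bob: {III, V}.

III, V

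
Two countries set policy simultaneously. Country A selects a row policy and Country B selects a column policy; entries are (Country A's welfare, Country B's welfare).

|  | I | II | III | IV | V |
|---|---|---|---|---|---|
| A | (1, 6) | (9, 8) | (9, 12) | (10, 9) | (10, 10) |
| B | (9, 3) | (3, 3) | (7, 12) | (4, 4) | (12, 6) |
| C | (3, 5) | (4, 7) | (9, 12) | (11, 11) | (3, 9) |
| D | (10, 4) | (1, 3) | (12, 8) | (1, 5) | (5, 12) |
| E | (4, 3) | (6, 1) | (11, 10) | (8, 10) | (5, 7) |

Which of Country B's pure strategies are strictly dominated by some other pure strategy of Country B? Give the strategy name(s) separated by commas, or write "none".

I is strictly dominated by III (A: 12>6, B: 12>3, C: 12>5, D: 8>4, E: 10>3).
II: dominated, since III does at least as well everywhere (A: 12>8, B: 12>3, C: 12>7, D: 8>3, E: 10>1).
Nothing dominates III: I at A (12>6); II at A (12>8); IV at A (12>9); V at A (12>10).
IV is not dominated — it holds its own against I at A (9>6); II at A (9>8); III at E (10=10); V at C (11>9).
Nothing dominates V: I at A (10>6); II at A (10>8); III at D (12>8); IV at A (10>9).

I, II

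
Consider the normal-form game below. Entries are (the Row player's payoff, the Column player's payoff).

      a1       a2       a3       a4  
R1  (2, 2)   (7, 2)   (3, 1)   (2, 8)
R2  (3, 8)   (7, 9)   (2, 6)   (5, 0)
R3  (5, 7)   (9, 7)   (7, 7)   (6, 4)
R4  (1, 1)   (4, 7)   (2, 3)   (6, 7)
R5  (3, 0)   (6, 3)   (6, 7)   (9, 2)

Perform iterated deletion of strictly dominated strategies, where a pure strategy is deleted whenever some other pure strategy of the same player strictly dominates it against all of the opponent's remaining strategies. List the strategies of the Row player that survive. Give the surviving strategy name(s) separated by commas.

R3

For the Row player, R3 strictly dominates R1 on the remaining columns (a1: 5>2, a2: 9>7, a3: 7>3, a4: 6>2); eliminate R1.
For the Row player, R3 strictly dominates R2 on the remaining columns (a1: 5>3, a2: 9>7, a3: 7>2, a4: 6>5); eliminate R2.
Row R4 is eliminated: R5 beats it against every remaining column (a1: 3>1, a2: 6>4, a3: 6>2, a4: 9>6).
Column a4 is eliminated: a2 beats it against every remaining row (R3: 7>4, R5: 3>2).
The Row player's strategy R5 is strictly dominated by R3 (a1: 5>3, a2: 9>6, a3: 7>6) and is removed.
Among the remaining strategies, none is strictly dominated by another pure strategy of the same player, so the elimination stops.
Surviving strategies — the Row player: {R3}; the Column player: {a1, a2, a3}.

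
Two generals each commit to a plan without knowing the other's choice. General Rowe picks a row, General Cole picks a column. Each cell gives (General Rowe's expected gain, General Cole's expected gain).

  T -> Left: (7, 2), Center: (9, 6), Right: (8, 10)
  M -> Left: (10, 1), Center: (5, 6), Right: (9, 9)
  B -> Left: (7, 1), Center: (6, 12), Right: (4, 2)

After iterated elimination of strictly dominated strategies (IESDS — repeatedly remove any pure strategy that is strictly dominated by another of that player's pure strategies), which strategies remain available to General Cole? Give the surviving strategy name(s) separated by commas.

Right

Column Left is eliminated: Center beats it against every remaining row (T: 6>2, M: 6>1, B: 12>1).
Row B is eliminated: T beats it against every remaining column (Center: 9>6, Right: 8>4).
For General Cole, Right strictly dominates Center on the remaining rows (T: 10>6, M: 9>6); eliminate Center.
Row T is eliminated: M beats it against every remaining column (Right: 9>8).
Among the remaining strategies, none is strictly dominated by another pure strategy of the same player, so the elimination stops.
Surviving strategies — General Rowe: {M}; General Cole: {Right}.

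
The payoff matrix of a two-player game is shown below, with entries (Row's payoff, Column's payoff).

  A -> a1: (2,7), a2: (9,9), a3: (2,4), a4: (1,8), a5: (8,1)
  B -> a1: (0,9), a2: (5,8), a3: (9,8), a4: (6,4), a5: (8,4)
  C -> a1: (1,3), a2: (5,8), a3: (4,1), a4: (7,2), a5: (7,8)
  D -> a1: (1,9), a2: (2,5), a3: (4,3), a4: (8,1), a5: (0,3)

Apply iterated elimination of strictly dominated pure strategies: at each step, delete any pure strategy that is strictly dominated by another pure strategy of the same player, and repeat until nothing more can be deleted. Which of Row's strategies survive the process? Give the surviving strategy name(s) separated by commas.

A

Column a3 is eliminated: a1 beats it against every remaining row (A: 7>4, B: 9>8, C: 3>1, D: 9>3).
For Column, a2 strictly dominates a4 on the remaining rows (A: 9>8, B: 8>4, C: 8>2, D: 5>1); eliminate a4.
Row C is eliminated: A beats it against every remaining column (a1: 2>1, a2: 9>5, a5: 8>7).
Row's strategy D is strictly dominated by A (a1: 2>1, a2: 9>2, a5: 8>0) and is removed.
Column a5 is eliminated: a1 beats it against every remaining row (A: 7>1, B: 9>4).
Row B is eliminated: A beats it against every remaining column (a1: 2>0, a2: 9>5).
For Column, a2 strictly dominates a1 on the remaining rows (A: 9>7); eliminate a1.
Among the remaining strategies, none is strictly dominated by another pure strategy of the same player, so the elimination stops.
Surviving strategies — Row: {A}; Column: {a2}.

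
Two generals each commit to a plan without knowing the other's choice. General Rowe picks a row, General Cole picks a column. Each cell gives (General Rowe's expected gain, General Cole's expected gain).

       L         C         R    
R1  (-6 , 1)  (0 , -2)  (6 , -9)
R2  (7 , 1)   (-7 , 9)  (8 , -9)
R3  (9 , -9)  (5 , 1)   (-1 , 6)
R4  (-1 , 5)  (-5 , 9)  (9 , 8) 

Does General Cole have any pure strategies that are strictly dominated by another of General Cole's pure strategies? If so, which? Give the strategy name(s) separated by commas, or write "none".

none

Nothing dominates L: C at R1 (1>-2); R at R1 (1>-9).
C is not dominated — it holds its own against L at R2 (9>1); R at R1 (-2>-9).
Nothing dominates R: L at R3 (6>-9); C at R3 (6>1).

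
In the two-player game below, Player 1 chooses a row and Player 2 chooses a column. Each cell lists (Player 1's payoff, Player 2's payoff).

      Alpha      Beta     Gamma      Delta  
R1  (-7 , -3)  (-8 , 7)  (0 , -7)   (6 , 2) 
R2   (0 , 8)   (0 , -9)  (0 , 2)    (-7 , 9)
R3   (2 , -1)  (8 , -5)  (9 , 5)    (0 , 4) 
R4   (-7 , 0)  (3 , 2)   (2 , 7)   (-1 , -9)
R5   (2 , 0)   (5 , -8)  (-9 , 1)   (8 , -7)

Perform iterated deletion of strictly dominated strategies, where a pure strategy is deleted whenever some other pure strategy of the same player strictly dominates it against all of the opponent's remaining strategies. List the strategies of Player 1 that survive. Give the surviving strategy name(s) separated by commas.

R1, R3, R5

Player 1's strategy R2 is strictly dominated by R3 (Alpha: 2>0, Beta: 8>0, Gamma: 9>0, Delta: 0>-7) and is removed.
For Player 1, R3 strictly dominates R4 on the remaining columns (Alpha: 2>-7, Beta: 8>3, Gamma: 9>2, Delta: 0>-1); eliminate R4.
Among the remaining strategies, none is strictly dominated by another pure strategy of the same player, so the elimination stops.
Surviving strategies — Player 1: {R1, R3, R5}; Player 2: {Alpha, Beta, Gamma, Delta}.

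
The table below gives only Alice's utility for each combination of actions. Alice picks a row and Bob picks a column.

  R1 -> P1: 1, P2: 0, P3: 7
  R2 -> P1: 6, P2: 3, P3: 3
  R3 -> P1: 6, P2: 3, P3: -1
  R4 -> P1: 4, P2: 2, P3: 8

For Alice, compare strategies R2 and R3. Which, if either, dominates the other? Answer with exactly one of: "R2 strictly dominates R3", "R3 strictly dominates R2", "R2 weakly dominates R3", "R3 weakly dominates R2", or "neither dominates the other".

R2 weakly dominates R3

Compare R2 to R3 across every action of Bob: P1: 6=6, P2: 3=3, P3: 3>-1.
R2 is at least as good everywhere and strictly better somewhere (tied only at P1, P2), so R2 weakly but not strictly dominates R3.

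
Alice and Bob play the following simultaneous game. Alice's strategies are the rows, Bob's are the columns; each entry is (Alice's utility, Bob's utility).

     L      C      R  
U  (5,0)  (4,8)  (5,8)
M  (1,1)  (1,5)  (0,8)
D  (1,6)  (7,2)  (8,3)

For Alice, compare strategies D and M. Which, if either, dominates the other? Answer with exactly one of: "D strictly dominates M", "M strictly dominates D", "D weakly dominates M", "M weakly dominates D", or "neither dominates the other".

D weakly dominates M

Compare D to M across each choice by Bob: L: 1=1, C: 7>1, R: 8>0.
D is at least as good everywhere and strictly better somewhere (tied only at L), so D weakly but not strictly dominates M.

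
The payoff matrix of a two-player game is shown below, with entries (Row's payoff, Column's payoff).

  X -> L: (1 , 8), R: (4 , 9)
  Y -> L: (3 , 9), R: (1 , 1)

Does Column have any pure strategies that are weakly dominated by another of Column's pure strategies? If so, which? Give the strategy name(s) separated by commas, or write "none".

none

Nothing dominates L: R at Y (9>1).
R: no other strategy beats it everywhere (L at X (9>8)).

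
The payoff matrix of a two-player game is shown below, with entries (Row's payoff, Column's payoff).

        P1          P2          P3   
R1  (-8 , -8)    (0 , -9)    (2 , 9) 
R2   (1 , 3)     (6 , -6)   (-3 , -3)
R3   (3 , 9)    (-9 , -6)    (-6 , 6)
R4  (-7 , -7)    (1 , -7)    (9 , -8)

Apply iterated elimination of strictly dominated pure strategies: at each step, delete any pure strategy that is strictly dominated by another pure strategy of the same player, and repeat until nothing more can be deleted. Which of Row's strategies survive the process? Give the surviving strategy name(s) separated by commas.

R3

For Row, R4 strictly dominates R1 on the remaining columns (P1: -7>-8, P2: 1>0, P3: 9>2); eliminate R1.
Column P3 is eliminated: P1 beats it against every remaining row (R2: 3>-3, R3: 9>6, R4: -7>-8).
Row R4 is eliminated: R2 beats it against every remaining column (P1: 1>-7, P2: 6>1).
Column's strategy P2 is strictly dominated by P1 (R2: 3>-6, R3: 9>-6) and is removed.
Row's strategy R2 is strictly dominated by R3 (P1: 3>1) and is removed.
Among the remaining strategies, none is strictly dominated by another pure strategy of the same player, so the elimination stops.
Surviving strategies — Row: {R3}; Column: {P1}.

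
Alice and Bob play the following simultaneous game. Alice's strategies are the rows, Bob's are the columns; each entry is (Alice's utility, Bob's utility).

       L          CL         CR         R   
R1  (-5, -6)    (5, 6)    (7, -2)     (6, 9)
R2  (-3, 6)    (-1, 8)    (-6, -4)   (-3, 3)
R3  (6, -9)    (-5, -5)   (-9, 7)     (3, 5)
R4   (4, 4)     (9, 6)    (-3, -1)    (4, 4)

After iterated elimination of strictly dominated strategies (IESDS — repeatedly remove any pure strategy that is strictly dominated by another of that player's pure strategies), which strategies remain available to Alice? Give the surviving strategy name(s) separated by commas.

Alice's strategy R2 is strictly dominated by R4 (L: 4>-3, CL: 9>-1, CR: -3>-6, R: 4>-3) and is removed.
Bob's strategy L is strictly dominated by CL (R1: 6>-6, R3: -5>-9, R4: 6>4) and is removed.
Row R3 is eliminated: R1 beats it against every remaining column (CL: 5>-5, CR: 7>-9, R: 6>3).
Column CR is eliminated: CL beats it against every remaining row (R1: 6>-2, R4: 6>-1).
Among the remaining strategies, none is strictly dominated by another pure strategy of the same player, so the elimination stops.
Surviving strategies — Alice: {R1, R4}; Bob: {CL, R}.

R1, R4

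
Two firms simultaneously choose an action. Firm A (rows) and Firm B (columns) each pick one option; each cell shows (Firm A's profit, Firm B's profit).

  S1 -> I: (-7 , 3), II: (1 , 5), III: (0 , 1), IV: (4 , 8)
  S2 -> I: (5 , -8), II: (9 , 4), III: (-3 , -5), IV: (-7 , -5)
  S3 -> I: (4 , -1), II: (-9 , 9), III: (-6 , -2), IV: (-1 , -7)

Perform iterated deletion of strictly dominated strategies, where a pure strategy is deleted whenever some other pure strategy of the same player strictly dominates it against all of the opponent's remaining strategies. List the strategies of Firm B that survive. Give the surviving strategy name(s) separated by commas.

Firm B's strategy I is strictly dominated by II (S1: 5>3, S2: 4>-8, S3: 9>-1) and is removed.
Row S3 is eliminated: S1 beats it against every remaining column (II: 1>-9, III: 0>-6, IV: 4>-1).
Firm B's strategy III is strictly dominated by II (S1: 5>1, S2: 4>-5) and is removed.
Among the remaining strategies, none is strictly dominated by another pure strategy of the same player, so the elimination stops.
Surviving strategies — Firm A: {S1, S2}; Firm B: {II, IV}.

II, IV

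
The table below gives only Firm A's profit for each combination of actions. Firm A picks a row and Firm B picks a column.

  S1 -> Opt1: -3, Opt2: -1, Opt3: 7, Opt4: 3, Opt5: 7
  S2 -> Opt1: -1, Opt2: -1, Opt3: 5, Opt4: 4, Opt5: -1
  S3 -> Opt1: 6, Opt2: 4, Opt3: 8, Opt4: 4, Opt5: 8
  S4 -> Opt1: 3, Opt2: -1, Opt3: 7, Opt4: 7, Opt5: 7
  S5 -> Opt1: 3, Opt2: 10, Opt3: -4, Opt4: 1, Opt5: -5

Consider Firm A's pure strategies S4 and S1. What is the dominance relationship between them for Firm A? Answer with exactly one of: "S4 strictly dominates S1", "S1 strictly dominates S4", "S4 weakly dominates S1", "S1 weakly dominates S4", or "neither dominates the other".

Compare S4 to S1 across every action of Firm B: Opt1: 3>-3, Opt2: -1=-1, Opt3: 7=7, Opt4: 7>3, Opt5: 7=7.
S4 is at least as good everywhere and strictly better somewhere (tied only at Opt2, Opt3, Opt5), so S4 weakly but not strictly dominates S1.

S4 weakly dominates S1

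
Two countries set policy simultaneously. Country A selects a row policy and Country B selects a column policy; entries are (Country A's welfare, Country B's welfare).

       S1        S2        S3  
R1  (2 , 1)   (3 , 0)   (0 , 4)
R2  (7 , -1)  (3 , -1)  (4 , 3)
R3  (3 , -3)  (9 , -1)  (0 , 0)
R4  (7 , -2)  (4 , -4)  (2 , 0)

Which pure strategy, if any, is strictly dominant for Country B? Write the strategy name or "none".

S3

S3 vs S1: R1: 4>1, R2: 3>-1, R3: 0>-3, R4: 0>-2.
S3 vs S2: R1: 4>0, R2: 3>-1, R3: 0>-1, R4: 0>-4.
S3 strictly beats every other strategy against every opponent action, so it is strictly dominant.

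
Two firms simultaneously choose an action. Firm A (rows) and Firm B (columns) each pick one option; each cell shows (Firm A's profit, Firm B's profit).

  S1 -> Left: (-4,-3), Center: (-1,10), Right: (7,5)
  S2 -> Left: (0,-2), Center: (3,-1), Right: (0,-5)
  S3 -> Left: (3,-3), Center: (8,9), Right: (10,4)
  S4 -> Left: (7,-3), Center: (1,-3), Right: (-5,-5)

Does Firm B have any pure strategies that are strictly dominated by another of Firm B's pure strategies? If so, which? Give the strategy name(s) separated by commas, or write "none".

Right

Left is not dominated — it holds its own against Center at S4 (-3=-3); Right at S2 (-2>-5).
Center is not dominated — it holds its own against Left at S1 (10>-3); Right at S1 (10>5).
Right is strictly dominated by Center (S1: 10>5, S2: -1>-5, S3: 9>4, S4: -3>-5).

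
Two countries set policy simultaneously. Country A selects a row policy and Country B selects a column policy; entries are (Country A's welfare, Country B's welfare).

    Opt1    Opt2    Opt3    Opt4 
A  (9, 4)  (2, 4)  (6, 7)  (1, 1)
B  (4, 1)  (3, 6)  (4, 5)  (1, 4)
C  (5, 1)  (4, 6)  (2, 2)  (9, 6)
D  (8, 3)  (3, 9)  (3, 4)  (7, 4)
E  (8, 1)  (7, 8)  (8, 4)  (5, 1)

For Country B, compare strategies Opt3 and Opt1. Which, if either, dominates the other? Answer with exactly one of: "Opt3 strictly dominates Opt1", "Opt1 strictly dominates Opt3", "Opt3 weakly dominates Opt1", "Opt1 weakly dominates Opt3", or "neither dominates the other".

Opt3 strictly dominates Opt1

Compare Opt3 to Opt1 across each choice by Country A: A: 7>4, B: 5>1, C: 2>1, D: 4>3, E: 4>1.
Opt3 gives a strictly higher payoff against each choice by Country A, so Opt3 strictly dominates Opt1.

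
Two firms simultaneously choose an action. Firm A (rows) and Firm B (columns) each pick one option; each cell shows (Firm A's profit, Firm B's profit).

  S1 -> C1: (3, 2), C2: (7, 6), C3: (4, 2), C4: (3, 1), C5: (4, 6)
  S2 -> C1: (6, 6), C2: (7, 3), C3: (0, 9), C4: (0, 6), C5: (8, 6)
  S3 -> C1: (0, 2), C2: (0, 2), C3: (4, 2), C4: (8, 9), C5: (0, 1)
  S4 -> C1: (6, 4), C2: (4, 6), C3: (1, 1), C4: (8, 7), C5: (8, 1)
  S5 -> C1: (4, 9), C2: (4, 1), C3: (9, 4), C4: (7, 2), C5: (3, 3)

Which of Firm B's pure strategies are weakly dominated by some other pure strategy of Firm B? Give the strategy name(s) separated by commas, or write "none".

none

C1 is not dominated — it holds its own against C2 at S2 (6>3); C3 at S4 (4>1); C4 at S1 (2>1); C5 at S3 (2>1).
C2: no other strategy beats it everywhere (C1 at S1 (6>2); C3 at S1 (6>2); C4 at S1 (6>1); C5 at S3 (2>1)).
C3: no other strategy beats it everywhere (C1 at S2 (9>6); C2 at S2 (9>3); C4 at S1 (2>1); C5 at S2 (9>6)).
C4 is not dominated — it holds its own against C1 at S3 (9>2); C2 at S2 (6>3); C3 at S3 (9>2); C5 at S3 (9>1).
C5 is not dominated — it holds its own against C1 at S1 (6>2); C2 at S2 (6>3); C3 at S1 (6>2); C4 at S1 (6>1).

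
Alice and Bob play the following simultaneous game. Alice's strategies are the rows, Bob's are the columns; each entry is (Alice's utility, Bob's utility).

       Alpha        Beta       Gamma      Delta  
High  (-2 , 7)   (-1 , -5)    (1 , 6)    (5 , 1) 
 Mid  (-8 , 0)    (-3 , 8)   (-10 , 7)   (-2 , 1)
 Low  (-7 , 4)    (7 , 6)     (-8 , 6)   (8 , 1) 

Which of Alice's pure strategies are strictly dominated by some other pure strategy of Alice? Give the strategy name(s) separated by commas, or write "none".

Nothing dominates High: Mid at Alpha (-2>-8); Low at Alpha (-2>-7).
High strictly dominates Mid — Alpha: -2>-8, Beta: -1>-3, Gamma: 1>-10, Delta: 5>-2.
Low is not dominated — it holds its own against High at Beta (7>-1); Mid at Alpha (-7>-8).

Mid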